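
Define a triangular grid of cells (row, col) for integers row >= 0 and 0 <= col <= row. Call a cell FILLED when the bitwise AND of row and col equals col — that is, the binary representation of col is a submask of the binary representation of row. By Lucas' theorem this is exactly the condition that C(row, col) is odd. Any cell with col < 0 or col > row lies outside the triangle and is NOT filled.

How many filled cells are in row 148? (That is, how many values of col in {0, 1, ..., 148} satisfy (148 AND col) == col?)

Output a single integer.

Answer: 8

Derivation:
148 in binary = 10010100
popcount(148) = number of 1-bits in 10010100 = 3
A col c satisfies (148 AND c) == c iff every set bit of c is also set in 148; each of the 3 set bits of 148 can independently be on or off in c.
count = 2^3 = 8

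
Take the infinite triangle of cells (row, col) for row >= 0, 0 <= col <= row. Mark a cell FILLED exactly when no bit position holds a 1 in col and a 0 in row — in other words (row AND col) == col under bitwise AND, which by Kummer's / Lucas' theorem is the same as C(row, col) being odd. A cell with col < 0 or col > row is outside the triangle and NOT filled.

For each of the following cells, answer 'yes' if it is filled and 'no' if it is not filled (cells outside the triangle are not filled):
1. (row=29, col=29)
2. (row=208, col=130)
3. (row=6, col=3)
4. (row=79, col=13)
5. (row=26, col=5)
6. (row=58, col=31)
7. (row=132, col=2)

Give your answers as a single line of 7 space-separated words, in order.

Answer: yes no no yes no no no

Derivation:
(29,29): row=0b11101, col=0b11101, row AND col = 0b11101 = 29; 29 == 29 -> filled
(208,130): row=0b11010000, col=0b10000010, row AND col = 0b10000000 = 128; 128 != 130 -> empty
(6,3): row=0b110, col=0b11, row AND col = 0b10 = 2; 2 != 3 -> empty
(79,13): row=0b1001111, col=0b1101, row AND col = 0b1101 = 13; 13 == 13 -> filled
(26,5): row=0b11010, col=0b101, row AND col = 0b0 = 0; 0 != 5 -> empty
(58,31): row=0b111010, col=0b11111, row AND col = 0b11010 = 26; 26 != 31 -> empty
(132,2): row=0b10000100, col=0b10, row AND col = 0b0 = 0; 0 != 2 -> empty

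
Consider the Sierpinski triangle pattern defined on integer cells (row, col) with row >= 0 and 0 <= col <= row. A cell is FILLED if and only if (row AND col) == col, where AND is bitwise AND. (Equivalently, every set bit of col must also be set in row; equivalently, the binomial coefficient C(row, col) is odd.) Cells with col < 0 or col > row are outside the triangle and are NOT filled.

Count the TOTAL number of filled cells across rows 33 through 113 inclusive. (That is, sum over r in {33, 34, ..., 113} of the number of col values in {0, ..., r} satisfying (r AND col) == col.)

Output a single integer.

r33=100001 pc2: +4 =4
r34=100010 pc2: +4 =8
r35=100011 pc3: +8 =16
r36=100100 pc2: +4 =20
r37=100101 pc3: +8 =28
r38=100110 pc3: +8 =36
r39=100111 pc4: +16 =52
r40=101000 pc2: +4 =56
r41=101001 pc3: +8 =64
r42=101010 pc3: +8 =72
r43=101011 pc4: +16 =88
r44=101100 pc3: +8 =96
r45=101101 pc4: +16 =112
r46=101110 pc4: +16 =128
r47=101111 pc5: +32 =160
r48=110000 pc2: +4 =164
r49=110001 pc3: +8 =172
r50=110010 pc3: +8 =180
r51=110011 pc4: +16 =196
r52=110100 pc3: +8 =204
r53=110101 pc4: +16 =220
r54=110110 pc4: +16 =236
r55=110111 pc5: +32 =268
r56=111000 pc3: +8 =276
r57=111001 pc4: +16 =292
r58=111010 pc4: +16 =308
r59=111011 pc5: +32 =340
r60=111100 pc4: +16 =356
r61=111101 pc5: +32 =388
r62=111110 pc5: +32 =420
r63=111111 pc6: +64 =484
r64=1000000 pc1: +2 =486
r65=1000001 pc2: +4 =490
r66=1000010 pc2: +4 =494
r67=1000011 pc3: +8 =502
r68=1000100 pc2: +4 =506
r69=1000101 pc3: +8 =514
r70=1000110 pc3: +8 =522
r71=1000111 pc4: +16 =538
r72=1001000 pc2: +4 =542
r73=1001001 pc3: +8 =550
r74=1001010 pc3: +8 =558
r75=1001011 pc4: +16 =574
r76=1001100 pc3: +8 =582
r77=1001101 pc4: +16 =598
r78=1001110 pc4: +16 =614
r79=1001111 pc5: +32 =646
r80=1010000 pc2: +4 =650
r81=1010001 pc3: +8 =658
r82=1010010 pc3: +8 =666
r83=1010011 pc4: +16 =682
r84=1010100 pc3: +8 =690
r85=1010101 pc4: +16 =706
r86=1010110 pc4: +16 =722
r87=1010111 pc5: +32 =754
r88=1011000 pc3: +8 =762
r89=1011001 pc4: +16 =778
r90=1011010 pc4: +16 =794
r91=1011011 pc5: +32 =826
r92=1011100 pc4: +16 =842
r93=1011101 pc5: +32 =874
r94=1011110 pc5: +32 =906
r95=1011111 pc6: +64 =970
r96=1100000 pc2: +4 =974
r97=1100001 pc3: +8 =982
r98=1100010 pc3: +8 =990
r99=1100011 pc4: +16 =1006
r100=1100100 pc3: +8 =1014
r101=1100101 pc4: +16 =1030
r102=1100110 pc4: +16 =1046
r103=1100111 pc5: +32 =1078
r104=1101000 pc3: +8 =1086
r105=1101001 pc4: +16 =1102
r106=1101010 pc4: +16 =1118
r107=1101011 pc5: +32 =1150
r108=1101100 pc4: +16 =1166
r109=1101101 pc5: +32 =1198
r110=1101110 pc5: +32 =1230
r111=1101111 pc6: +64 =1294
r112=1110000 pc3: +8 =1302
r113=1110001 pc4: +16 =1318

Answer: 1318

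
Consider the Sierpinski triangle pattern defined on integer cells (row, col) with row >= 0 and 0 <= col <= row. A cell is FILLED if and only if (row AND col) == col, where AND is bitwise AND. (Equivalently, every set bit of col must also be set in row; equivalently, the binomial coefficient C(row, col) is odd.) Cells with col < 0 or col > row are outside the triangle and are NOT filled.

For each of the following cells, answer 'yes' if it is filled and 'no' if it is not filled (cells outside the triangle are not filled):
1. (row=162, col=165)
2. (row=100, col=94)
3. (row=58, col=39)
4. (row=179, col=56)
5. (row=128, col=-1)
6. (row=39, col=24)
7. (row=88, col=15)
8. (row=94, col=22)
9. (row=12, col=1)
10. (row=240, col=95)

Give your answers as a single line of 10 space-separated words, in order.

Answer: no no no no no no no yes no no

Derivation:
(162,165): col outside [0, 162] -> not filled
(100,94): row=0b1100100, col=0b1011110, row AND col = 0b1000100 = 68; 68 != 94 -> empty
(58,39): row=0b111010, col=0b100111, row AND col = 0b100010 = 34; 34 != 39 -> empty
(179,56): row=0b10110011, col=0b111000, row AND col = 0b110000 = 48; 48 != 56 -> empty
(128,-1): col outside [0, 128] -> not filled
(39,24): row=0b100111, col=0b11000, row AND col = 0b0 = 0; 0 != 24 -> empty
(88,15): row=0b1011000, col=0b1111, row AND col = 0b1000 = 8; 8 != 15 -> empty
(94,22): row=0b1011110, col=0b10110, row AND col = 0b10110 = 22; 22 == 22 -> filled
(12,1): row=0b1100, col=0b1, row AND col = 0b0 = 0; 0 != 1 -> empty
(240,95): row=0b11110000, col=0b1011111, row AND col = 0b1010000 = 80; 80 != 95 -> empty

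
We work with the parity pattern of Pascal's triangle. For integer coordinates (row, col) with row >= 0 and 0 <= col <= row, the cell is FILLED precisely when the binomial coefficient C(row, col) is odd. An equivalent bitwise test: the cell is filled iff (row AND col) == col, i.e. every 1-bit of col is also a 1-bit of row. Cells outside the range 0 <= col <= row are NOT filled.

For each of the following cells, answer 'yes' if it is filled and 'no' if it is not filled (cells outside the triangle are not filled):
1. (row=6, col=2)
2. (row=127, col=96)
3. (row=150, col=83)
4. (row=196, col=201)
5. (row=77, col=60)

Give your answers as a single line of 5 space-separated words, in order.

Answer: yes yes no no no

Derivation:
(6,2): row=0b110, col=0b10, row AND col = 0b10 = 2; 2 == 2 -> filled
(127,96): row=0b1111111, col=0b1100000, row AND col = 0b1100000 = 96; 96 == 96 -> filled
(150,83): row=0b10010110, col=0b1010011, row AND col = 0b10010 = 18; 18 != 83 -> empty
(196,201): col outside [0, 196] -> not filled
(77,60): row=0b1001101, col=0b111100, row AND col = 0b1100 = 12; 12 != 60 -> empty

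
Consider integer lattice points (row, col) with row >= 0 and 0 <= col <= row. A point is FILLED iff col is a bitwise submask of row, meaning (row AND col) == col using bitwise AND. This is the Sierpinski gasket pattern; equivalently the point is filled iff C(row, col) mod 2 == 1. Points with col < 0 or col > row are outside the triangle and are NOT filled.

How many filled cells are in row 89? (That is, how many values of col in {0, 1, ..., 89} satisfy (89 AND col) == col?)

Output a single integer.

89 in binary = 1011001
popcount(89) = number of 1-bits in 1011001 = 4
A col c satisfies (89 AND c) == c iff every set bit of c is also set in 89; each of the 4 set bits of 89 can independently be on or off in c.
count = 2^4 = 16

Answer: 16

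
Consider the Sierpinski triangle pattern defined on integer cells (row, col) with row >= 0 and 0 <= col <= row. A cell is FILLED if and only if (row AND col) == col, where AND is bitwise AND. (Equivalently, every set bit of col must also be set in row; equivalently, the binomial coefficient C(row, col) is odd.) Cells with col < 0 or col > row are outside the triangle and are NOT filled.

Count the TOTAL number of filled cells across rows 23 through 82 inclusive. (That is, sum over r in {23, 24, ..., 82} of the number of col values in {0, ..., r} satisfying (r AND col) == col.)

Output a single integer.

Answer: 792

Derivation:
r23=10111 pc4: +16 =16
r24=11000 pc2: +4 =20
r25=11001 pc3: +8 =28
r26=11010 pc3: +8 =36
r27=11011 pc4: +16 =52
r28=11100 pc3: +8 =60
r29=11101 pc4: +16 =76
r30=11110 pc4: +16 =92
r31=11111 pc5: +32 =124
r32=100000 pc1: +2 =126
r33=100001 pc2: +4 =130
r34=100010 pc2: +4 =134
r35=100011 pc3: +8 =142
r36=100100 pc2: +4 =146
r37=100101 pc3: +8 =154
r38=100110 pc3: +8 =162
r39=100111 pc4: +16 =178
r40=101000 pc2: +4 =182
r41=101001 pc3: +8 =190
r42=101010 pc3: +8 =198
r43=101011 pc4: +16 =214
r44=101100 pc3: +8 =222
r45=101101 pc4: +16 =238
r46=101110 pc4: +16 =254
r47=101111 pc5: +32 =286
r48=110000 pc2: +4 =290
r49=110001 pc3: +8 =298
r50=110010 pc3: +8 =306
r51=110011 pc4: +16 =322
r52=110100 pc3: +8 =330
r53=110101 pc4: +16 =346
r54=110110 pc4: +16 =362
r55=110111 pc5: +32 =394
r56=111000 pc3: +8 =402
r57=111001 pc4: +16 =418
r58=111010 pc4: +16 =434
r59=111011 pc5: +32 =466
r60=111100 pc4: +16 =482
r61=111101 pc5: +32 =514
r62=111110 pc5: +32 =546
r63=111111 pc6: +64 =610
r64=1000000 pc1: +2 =612
r65=1000001 pc2: +4 =616
r66=1000010 pc2: +4 =620
r67=1000011 pc3: +8 =628
r68=1000100 pc2: +4 =632
r69=1000101 pc3: +8 =640
r70=1000110 pc3: +8 =648
r71=1000111 pc4: +16 =664
r72=1001000 pc2: +4 =668
r73=1001001 pc3: +8 =676
r74=1001010 pc3: +8 =684
r75=1001011 pc4: +16 =700
r76=1001100 pc3: +8 =708
r77=1001101 pc4: +16 =724
r78=1001110 pc4: +16 =740
r79=1001111 pc5: +32 =772
r80=1010000 pc2: +4 =776
r81=1010001 pc3: +8 =784
r82=1010010 pc3: +8 =792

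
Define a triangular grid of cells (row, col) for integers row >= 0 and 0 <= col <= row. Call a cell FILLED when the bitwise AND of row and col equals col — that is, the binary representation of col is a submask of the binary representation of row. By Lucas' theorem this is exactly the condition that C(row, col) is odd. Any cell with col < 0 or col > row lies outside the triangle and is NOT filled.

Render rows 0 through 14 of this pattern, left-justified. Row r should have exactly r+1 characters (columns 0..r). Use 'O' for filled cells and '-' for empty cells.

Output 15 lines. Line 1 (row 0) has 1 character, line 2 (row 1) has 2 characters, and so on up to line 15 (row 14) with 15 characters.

Answer: O
OO
O-O
OOOO
O---O
OO--OO
O-O-O-O
OOOOOOOO
O-------O
OO------OO
O-O-----O-O
OOOO----OOOO
O---O---O---O
OO--OO--OO--OO
O-O-O-O-O-O-O-O

Derivation:
r0=0: O
r1=1: OO
r2=10: O-O
r3=11: OOOO
r4=100: O---O
r5=101: OO--OO
r6=110: O-O-O-O
r7=111: OOOOOOOO
r8=1000: O-------O
r9=1001: OO------OO
r10=1010: O-O-----O-O
r11=1011: OOOO----OOOO
r12=1100: O---O---O---O
r13=1101: OO--OO--OO--OO
r14=1110: O-O-O-O-O-O-O-O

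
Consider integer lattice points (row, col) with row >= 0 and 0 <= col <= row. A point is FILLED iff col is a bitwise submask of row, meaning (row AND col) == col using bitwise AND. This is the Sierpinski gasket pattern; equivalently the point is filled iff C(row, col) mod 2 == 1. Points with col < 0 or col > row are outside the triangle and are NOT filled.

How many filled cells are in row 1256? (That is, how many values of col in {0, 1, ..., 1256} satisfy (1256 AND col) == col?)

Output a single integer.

Answer: 32

Derivation:
1256 in binary = 10011101000
popcount(1256) = number of 1-bits in 10011101000 = 5
A col c satisfies (1256 AND c) == c iff every set bit of c is also set in 1256; each of the 5 set bits of 1256 can independently be on or off in c.
count = 2^5 = 32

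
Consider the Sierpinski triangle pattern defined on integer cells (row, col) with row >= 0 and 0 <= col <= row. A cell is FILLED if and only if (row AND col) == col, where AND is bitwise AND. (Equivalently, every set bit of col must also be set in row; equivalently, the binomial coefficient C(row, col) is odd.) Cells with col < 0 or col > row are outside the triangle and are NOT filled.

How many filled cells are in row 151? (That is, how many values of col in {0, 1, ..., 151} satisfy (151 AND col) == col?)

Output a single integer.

Answer: 32

Derivation:
151 in binary = 10010111
popcount(151) = number of 1-bits in 10010111 = 5
A col c satisfies (151 AND c) == c iff every set bit of c is also set in 151; each of the 5 set bits of 151 can independently be on or off in c.
count = 2^5 = 32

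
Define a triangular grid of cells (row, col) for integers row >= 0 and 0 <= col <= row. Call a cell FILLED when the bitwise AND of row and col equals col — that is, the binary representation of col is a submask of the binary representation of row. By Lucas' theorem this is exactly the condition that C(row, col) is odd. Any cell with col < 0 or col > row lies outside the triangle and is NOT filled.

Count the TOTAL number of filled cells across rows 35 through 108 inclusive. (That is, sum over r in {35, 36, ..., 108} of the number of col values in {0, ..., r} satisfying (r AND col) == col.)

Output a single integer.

Answer: 1158

Derivation:
r35=100011 pc3: +8 =8
r36=100100 pc2: +4 =12
r37=100101 pc3: +8 =20
r38=100110 pc3: +8 =28
r39=100111 pc4: +16 =44
r40=101000 pc2: +4 =48
r41=101001 pc3: +8 =56
r42=101010 pc3: +8 =64
r43=101011 pc4: +16 =80
r44=101100 pc3: +8 =88
r45=101101 pc4: +16 =104
r46=101110 pc4: +16 =120
r47=101111 pc5: +32 =152
r48=110000 pc2: +4 =156
r49=110001 pc3: +8 =164
r50=110010 pc3: +8 =172
r51=110011 pc4: +16 =188
r52=110100 pc3: +8 =196
r53=110101 pc4: +16 =212
r54=110110 pc4: +16 =228
r55=110111 pc5: +32 =260
r56=111000 pc3: +8 =268
r57=111001 pc4: +16 =284
r58=111010 pc4: +16 =300
r59=111011 pc5: +32 =332
r60=111100 pc4: +16 =348
r61=111101 pc5: +32 =380
r62=111110 pc5: +32 =412
r63=111111 pc6: +64 =476
r64=1000000 pc1: +2 =478
r65=1000001 pc2: +4 =482
r66=1000010 pc2: +4 =486
r67=1000011 pc3: +8 =494
r68=1000100 pc2: +4 =498
r69=1000101 pc3: +8 =506
r70=1000110 pc3: +8 =514
r71=1000111 pc4: +16 =530
r72=1001000 pc2: +4 =534
r73=1001001 pc3: +8 =542
r74=1001010 pc3: +8 =550
r75=1001011 pc4: +16 =566
r76=1001100 pc3: +8 =574
r77=1001101 pc4: +16 =590
r78=1001110 pc4: +16 =606
r79=1001111 pc5: +32 =638
r80=1010000 pc2: +4 =642
r81=1010001 pc3: +8 =650
r82=1010010 pc3: +8 =658
r83=1010011 pc4: +16 =674
r84=1010100 pc3: +8 =682
r85=1010101 pc4: +16 =698
r86=1010110 pc4: +16 =714
r87=1010111 pc5: +32 =746
r88=1011000 pc3: +8 =754
r89=1011001 pc4: +16 =770
r90=1011010 pc4: +16 =786
r91=1011011 pc5: +32 =818
r92=1011100 pc4: +16 =834
r93=1011101 pc5: +32 =866
r94=1011110 pc5: +32 =898
r95=1011111 pc6: +64 =962
r96=1100000 pc2: +4 =966
r97=1100001 pc3: +8 =974
r98=1100010 pc3: +8 =982
r99=1100011 pc4: +16 =998
r100=1100100 pc3: +8 =1006
r101=1100101 pc4: +16 =1022
r102=1100110 pc4: +16 =1038
r103=1100111 pc5: +32 =1070
r104=1101000 pc3: +8 =1078
r105=1101001 pc4: +16 =1094
r106=1101010 pc4: +16 =1110
r107=1101011 pc5: +32 =1142
r108=1101100 pc4: +16 =1158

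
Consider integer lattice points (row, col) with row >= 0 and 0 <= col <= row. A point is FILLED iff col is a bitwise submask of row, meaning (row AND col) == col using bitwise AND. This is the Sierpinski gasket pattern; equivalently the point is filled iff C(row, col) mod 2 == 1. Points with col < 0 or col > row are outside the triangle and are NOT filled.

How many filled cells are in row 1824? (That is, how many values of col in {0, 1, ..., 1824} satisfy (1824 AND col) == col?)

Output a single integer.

Answer: 16

Derivation:
1824 in binary = 11100100000
popcount(1824) = number of 1-bits in 11100100000 = 4
A col c satisfies (1824 AND c) == c iff every set bit of c is also set in 1824; each of the 4 set bits of 1824 can independently be on or off in c.
count = 2^4 = 16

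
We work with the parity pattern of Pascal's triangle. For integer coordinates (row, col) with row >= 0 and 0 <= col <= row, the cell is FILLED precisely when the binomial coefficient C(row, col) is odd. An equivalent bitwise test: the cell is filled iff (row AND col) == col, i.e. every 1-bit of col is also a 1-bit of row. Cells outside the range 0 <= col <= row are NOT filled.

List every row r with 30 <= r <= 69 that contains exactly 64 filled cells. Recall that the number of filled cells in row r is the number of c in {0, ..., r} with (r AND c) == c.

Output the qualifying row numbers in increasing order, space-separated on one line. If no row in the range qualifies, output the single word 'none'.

Answer: 63

Derivation:
Row r has 2^popcount(r) filled cells, so we need popcount(r) = log2(64) = 6.
Scan r = 30..69 and keep those with exactly 6 one-bits:
r=30=11110 popcount=4 -> skip
r=31=11111 popcount=5 -> skip
r=32=100000 popcount=1 -> skip
r=33=100001 popcount=2 -> skip
r=34=100010 popcount=2 -> skip
r=35=100011 popcount=3 -> skip
r=36=100100 popcount=2 -> skip
r=37=100101 popcount=3 -> skip
r=38=100110 popcount=3 -> skip
r=39=100111 popcount=4 -> skip
r=40=101000 popcount=2 -> skip
r=41=101001 popcount=3 -> skip
r=42=101010 popcount=3 -> skip
r=43=101011 popcount=4 -> skip
r=44=101100 popcount=3 -> skip
r=45=101101 popcount=4 -> skip
r=46=101110 popcount=4 -> skip
r=47=101111 popcount=5 -> skip
r=48=110000 popcount=2 -> skip
r=49=110001 popcount=3 -> skip
r=50=110010 popcount=3 -> skip
r=51=110011 popcount=4 -> skip
r=52=110100 popcount=3 -> skip
r=53=110101 popcount=4 -> skip
r=54=110110 popcount=4 -> skip
r=55=110111 popcount=5 -> skip
r=56=111000 popcount=3 -> skip
r=57=111001 popcount=4 -> skip
r=58=111010 popcount=4 -> skip
r=59=111011 popcount=5 -> skip
r=60=111100 popcount=4 -> skip
r=61=111101 popcount=5 -> skip
r=62=111110 popcount=5 -> skip
r=63=111111 popcount=6 -> KEEP
r=64=1000000 popcount=1 -> skip
r=65=1000001 popcount=2 -> skip
r=66=1000010 popcount=2 -> skip
r=67=1000011 popcount=3 -> skip
r=68=1000100 popcount=2 -> skip
r=69=1000101 popcount=3 -> skip
Kept rows: 63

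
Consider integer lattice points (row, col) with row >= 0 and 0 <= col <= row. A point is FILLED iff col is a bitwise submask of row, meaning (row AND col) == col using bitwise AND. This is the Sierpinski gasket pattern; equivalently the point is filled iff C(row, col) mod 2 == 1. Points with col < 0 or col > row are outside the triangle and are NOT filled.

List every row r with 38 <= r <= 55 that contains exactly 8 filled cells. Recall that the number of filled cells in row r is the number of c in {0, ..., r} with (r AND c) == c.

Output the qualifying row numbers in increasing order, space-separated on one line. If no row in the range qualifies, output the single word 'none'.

Row r has 2^popcount(r) filled cells, so we need popcount(r) = log2(8) = 3.
Scan r = 38..55 and keep those with exactly 3 one-bits:
r=38=100110 popcount=3 -> KEEP
r=39=100111 popcount=4 -> skip
r=40=101000 popcount=2 -> skip
r=41=101001 popcount=3 -> KEEP
r=42=101010 popcount=3 -> KEEP
r=43=101011 popcount=4 -> skip
r=44=101100 popcount=3 -> KEEP
r=45=101101 popcount=4 -> skip
r=46=101110 popcount=4 -> skip
r=47=101111 popcount=5 -> skip
r=48=110000 popcount=2 -> skip
r=49=110001 popcount=3 -> KEEP
r=50=110010 popcount=3 -> KEEP
r=51=110011 popcount=4 -> skip
r=52=110100 popcount=3 -> KEEP
r=53=110101 popcount=4 -> skip
r=54=110110 popcount=4 -> skip
r=55=110111 popcount=5 -> skip
Kept rows: 38 41 42 44 49 50 52

Answer: 38 41 42 44 49 50 52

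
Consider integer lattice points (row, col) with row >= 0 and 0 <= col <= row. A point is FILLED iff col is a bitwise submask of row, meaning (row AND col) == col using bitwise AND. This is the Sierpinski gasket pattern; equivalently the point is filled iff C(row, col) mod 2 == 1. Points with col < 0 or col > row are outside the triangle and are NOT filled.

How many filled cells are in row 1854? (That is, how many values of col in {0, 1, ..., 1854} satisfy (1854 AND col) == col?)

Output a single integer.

Answer: 256

Derivation:
1854 in binary = 11100111110
popcount(1854) = number of 1-bits in 11100111110 = 8
A col c satisfies (1854 AND c) == c iff every set bit of c is also set in 1854; each of the 8 set bits of 1854 can independently be on or off in c.
count = 2^8 = 256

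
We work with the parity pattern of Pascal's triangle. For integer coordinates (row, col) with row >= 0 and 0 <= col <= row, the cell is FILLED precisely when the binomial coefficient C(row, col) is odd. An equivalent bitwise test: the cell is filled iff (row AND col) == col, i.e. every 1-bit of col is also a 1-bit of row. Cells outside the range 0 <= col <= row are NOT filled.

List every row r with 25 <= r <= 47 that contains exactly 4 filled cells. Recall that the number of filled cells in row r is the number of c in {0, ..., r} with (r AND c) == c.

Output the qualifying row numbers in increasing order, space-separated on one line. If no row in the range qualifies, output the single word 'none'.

Answer: 33 34 36 40

Derivation:
Row r has 2^popcount(r) filled cells, so we need popcount(r) = log2(4) = 2.
Scan r = 25..47 and keep those with exactly 2 one-bits:
r=25=11001 popcount=3 -> skip
r=26=11010 popcount=3 -> skip
r=27=11011 popcount=4 -> skip
r=28=11100 popcount=3 -> skip
r=29=11101 popcount=4 -> skip
r=30=11110 popcount=4 -> skip
r=31=11111 popcount=5 -> skip
r=32=100000 popcount=1 -> skip
r=33=100001 popcount=2 -> KEEP
r=34=100010 popcount=2 -> KEEP
r=35=100011 popcount=3 -> skip
r=36=100100 popcount=2 -> KEEP
r=37=100101 popcount=3 -> skip
r=38=100110 popcount=3 -> skip
r=39=100111 popcount=4 -> skip
r=40=101000 popcount=2 -> KEEP
r=41=101001 popcount=3 -> skip
r=42=101010 popcount=3 -> skip
r=43=101011 popcount=4 -> skip
r=44=101100 popcount=3 -> skip
r=45=101101 popcount=4 -> skip
r=46=101110 popcount=4 -> skip
r=47=101111 popcount=5 -> skip
Kept rows: 33 34 36 40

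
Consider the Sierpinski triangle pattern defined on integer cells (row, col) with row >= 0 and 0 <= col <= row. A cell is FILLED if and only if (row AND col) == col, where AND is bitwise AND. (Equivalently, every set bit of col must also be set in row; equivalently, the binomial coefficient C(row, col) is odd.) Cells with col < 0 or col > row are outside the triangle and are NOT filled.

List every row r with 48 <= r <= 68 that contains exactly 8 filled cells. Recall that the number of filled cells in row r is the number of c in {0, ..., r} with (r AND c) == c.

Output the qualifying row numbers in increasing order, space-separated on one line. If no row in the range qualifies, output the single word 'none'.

Answer: 49 50 52 56 67

Derivation:
Row r has 2^popcount(r) filled cells, so we need popcount(r) = log2(8) = 3.
Scan r = 48..68 and keep those with exactly 3 one-bits:
r=48=110000 popcount=2 -> skip
r=49=110001 popcount=3 -> KEEP
r=50=110010 popcount=3 -> KEEP
r=51=110011 popcount=4 -> skip
r=52=110100 popcount=3 -> KEEP
r=53=110101 popcount=4 -> skip
r=54=110110 popcount=4 -> skip
r=55=110111 popcount=5 -> skip
r=56=111000 popcount=3 -> KEEP
r=57=111001 popcount=4 -> skip
r=58=111010 popcount=4 -> skip
r=59=111011 popcount=5 -> skip
r=60=111100 popcount=4 -> skip
r=61=111101 popcount=5 -> skip
r=62=111110 popcount=5 -> skip
r=63=111111 popcount=6 -> skip
r=64=1000000 popcount=1 -> skip
r=65=1000001 popcount=2 -> skip
r=66=1000010 popcount=2 -> skip
r=67=1000011 popcount=3 -> KEEP
r=68=1000100 popcount=2 -> skip
Kept rows: 49 50 52 56 67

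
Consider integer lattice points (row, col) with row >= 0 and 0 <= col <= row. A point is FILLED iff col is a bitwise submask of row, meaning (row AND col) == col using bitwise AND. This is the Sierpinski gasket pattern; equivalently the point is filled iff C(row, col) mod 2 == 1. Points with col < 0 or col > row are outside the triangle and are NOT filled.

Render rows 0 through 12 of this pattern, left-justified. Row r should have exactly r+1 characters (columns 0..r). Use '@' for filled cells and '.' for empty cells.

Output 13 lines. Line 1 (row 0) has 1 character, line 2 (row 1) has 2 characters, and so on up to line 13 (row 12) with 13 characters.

r0=0: @
r1=1: @@
r2=10: @.@
r3=11: @@@@
r4=100: @...@
r5=101: @@..@@
r6=110: @.@.@.@
r7=111: @@@@@@@@
r8=1000: @.......@
r9=1001: @@......@@
r10=1010: @.@.....@.@
r11=1011: @@@@....@@@@
r12=1100: @...@...@...@

Answer: @
@@
@.@
@@@@
@...@
@@..@@
@.@.@.@
@@@@@@@@
@.......@
@@......@@
@.@.....@.@
@@@@....@@@@
@...@...@...@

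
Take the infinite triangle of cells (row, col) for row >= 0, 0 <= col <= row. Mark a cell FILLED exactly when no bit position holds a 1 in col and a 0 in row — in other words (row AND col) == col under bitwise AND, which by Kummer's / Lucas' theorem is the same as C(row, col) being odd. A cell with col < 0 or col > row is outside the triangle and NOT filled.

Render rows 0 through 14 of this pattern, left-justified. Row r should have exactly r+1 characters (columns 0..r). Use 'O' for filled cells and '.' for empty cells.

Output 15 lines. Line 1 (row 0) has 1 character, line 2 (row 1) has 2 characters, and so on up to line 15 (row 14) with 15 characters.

Answer: O
OO
O.O
OOOO
O...O
OO..OO
O.O.O.O
OOOOOOOO
O.......O
OO......OO
O.O.....O.O
OOOO....OOOO
O...O...O...O
OO..OO..OO..OO
O.O.O.O.O.O.O.O

Derivation:
r0=0: O
r1=1: OO
r2=10: O.O
r3=11: OOOO
r4=100: O...O
r5=101: OO..OO
r6=110: O.O.O.O
r7=111: OOOOOOOO
r8=1000: O.......O
r9=1001: OO......OO
r10=1010: O.O.....O.O
r11=1011: OOOO....OOOO
r12=1100: O...O...O...O
r13=1101: OO..OO..OO..OO
r14=1110: O.O.O.O.O.O.O.O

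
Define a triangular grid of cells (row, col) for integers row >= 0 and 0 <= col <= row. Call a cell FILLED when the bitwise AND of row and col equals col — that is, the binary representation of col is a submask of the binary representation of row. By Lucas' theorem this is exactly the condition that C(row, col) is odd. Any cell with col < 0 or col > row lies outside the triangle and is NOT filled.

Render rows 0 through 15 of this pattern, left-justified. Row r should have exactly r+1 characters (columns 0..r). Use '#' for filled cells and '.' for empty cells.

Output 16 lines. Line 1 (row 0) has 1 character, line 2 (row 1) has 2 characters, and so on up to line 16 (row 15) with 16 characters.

r0=0: #
r1=1: ##
r2=10: #.#
r3=11: ####
r4=100: #...#
r5=101: ##..##
r6=110: #.#.#.#
r7=111: ########
r8=1000: #.......#
r9=1001: ##......##
r10=1010: #.#.....#.#
r11=1011: ####....####
r12=1100: #...#...#...#
r13=1101: ##..##..##..##
r14=1110: #.#.#.#.#.#.#.#
r15=1111: ################

Answer: #
##
#.#
####
#...#
##..##
#.#.#.#
########
#.......#
##......##
#.#.....#.#
####....####
#...#...#...#
##..##..##..##
#.#.#.#.#.#.#.#
################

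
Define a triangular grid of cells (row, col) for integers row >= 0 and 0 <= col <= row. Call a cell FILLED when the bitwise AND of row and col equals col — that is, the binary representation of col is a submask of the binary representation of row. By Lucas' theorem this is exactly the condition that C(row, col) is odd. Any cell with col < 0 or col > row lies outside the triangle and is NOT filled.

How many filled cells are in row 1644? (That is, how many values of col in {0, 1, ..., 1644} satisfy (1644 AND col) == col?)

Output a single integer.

1644 in binary = 11001101100
popcount(1644) = number of 1-bits in 11001101100 = 6
A col c satisfies (1644 AND c) == c iff every set bit of c is also set in 1644; each of the 6 set bits of 1644 can independently be on or off in c.
count = 2^6 = 64

Answer: 64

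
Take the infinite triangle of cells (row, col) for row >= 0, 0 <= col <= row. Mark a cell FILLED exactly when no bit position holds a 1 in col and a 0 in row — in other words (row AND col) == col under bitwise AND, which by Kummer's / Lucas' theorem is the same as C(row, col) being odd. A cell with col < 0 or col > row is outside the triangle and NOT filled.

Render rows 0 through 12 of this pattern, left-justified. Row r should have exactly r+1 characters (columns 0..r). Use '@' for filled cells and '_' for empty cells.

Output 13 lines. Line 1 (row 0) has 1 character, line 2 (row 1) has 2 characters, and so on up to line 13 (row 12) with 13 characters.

Answer: @
@@
@_@
@@@@
@___@
@@__@@
@_@_@_@
@@@@@@@@
@_______@
@@______@@
@_@_____@_@
@@@@____@@@@
@___@___@___@

Derivation:
r0=0: @
r1=1: @@
r2=10: @_@
r3=11: @@@@
r4=100: @___@
r5=101: @@__@@
r6=110: @_@_@_@
r7=111: @@@@@@@@
r8=1000: @_______@
r9=1001: @@______@@
r10=1010: @_@_____@_@
r11=1011: @@@@____@@@@
r12=1100: @___@___@___@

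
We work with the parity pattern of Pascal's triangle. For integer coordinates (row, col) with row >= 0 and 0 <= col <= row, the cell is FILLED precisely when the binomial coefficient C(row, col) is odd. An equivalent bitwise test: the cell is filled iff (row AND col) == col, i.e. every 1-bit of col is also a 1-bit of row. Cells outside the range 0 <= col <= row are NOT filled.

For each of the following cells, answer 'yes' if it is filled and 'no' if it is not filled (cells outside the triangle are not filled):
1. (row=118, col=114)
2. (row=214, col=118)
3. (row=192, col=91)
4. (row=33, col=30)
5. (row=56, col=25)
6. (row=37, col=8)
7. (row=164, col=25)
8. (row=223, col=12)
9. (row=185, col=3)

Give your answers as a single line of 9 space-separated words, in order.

Answer: yes no no no no no no yes no

Derivation:
(118,114): row=0b1110110, col=0b1110010, row AND col = 0b1110010 = 114; 114 == 114 -> filled
(214,118): row=0b11010110, col=0b1110110, row AND col = 0b1010110 = 86; 86 != 118 -> empty
(192,91): row=0b11000000, col=0b1011011, row AND col = 0b1000000 = 64; 64 != 91 -> empty
(33,30): row=0b100001, col=0b11110, row AND col = 0b0 = 0; 0 != 30 -> empty
(56,25): row=0b111000, col=0b11001, row AND col = 0b11000 = 24; 24 != 25 -> empty
(37,8): row=0b100101, col=0b1000, row AND col = 0b0 = 0; 0 != 8 -> empty
(164,25): row=0b10100100, col=0b11001, row AND col = 0b0 = 0; 0 != 25 -> empty
(223,12): row=0b11011111, col=0b1100, row AND col = 0b1100 = 12; 12 == 12 -> filled
(185,3): row=0b10111001, col=0b11, row AND col = 0b1 = 1; 1 != 3 -> empty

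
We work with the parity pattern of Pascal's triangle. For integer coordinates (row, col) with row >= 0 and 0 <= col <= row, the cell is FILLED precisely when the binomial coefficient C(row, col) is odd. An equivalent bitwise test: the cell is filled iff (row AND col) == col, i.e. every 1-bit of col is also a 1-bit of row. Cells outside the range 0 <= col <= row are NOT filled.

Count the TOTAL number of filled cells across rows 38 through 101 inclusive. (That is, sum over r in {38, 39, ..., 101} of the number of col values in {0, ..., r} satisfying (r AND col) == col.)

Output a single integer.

Answer: 1002

Derivation:
r38=100110 pc3: +8 =8
r39=100111 pc4: +16 =24
r40=101000 pc2: +4 =28
r41=101001 pc3: +8 =36
r42=101010 pc3: +8 =44
r43=101011 pc4: +16 =60
r44=101100 pc3: +8 =68
r45=101101 pc4: +16 =84
r46=101110 pc4: +16 =100
r47=101111 pc5: +32 =132
r48=110000 pc2: +4 =136
r49=110001 pc3: +8 =144
r50=110010 pc3: +8 =152
r51=110011 pc4: +16 =168
r52=110100 pc3: +8 =176
r53=110101 pc4: +16 =192
r54=110110 pc4: +16 =208
r55=110111 pc5: +32 =240
r56=111000 pc3: +8 =248
r57=111001 pc4: +16 =264
r58=111010 pc4: +16 =280
r59=111011 pc5: +32 =312
r60=111100 pc4: +16 =328
r61=111101 pc5: +32 =360
r62=111110 pc5: +32 =392
r63=111111 pc6: +64 =456
r64=1000000 pc1: +2 =458
r65=1000001 pc2: +4 =462
r66=1000010 pc2: +4 =466
r67=1000011 pc3: +8 =474
r68=1000100 pc2: +4 =478
r69=1000101 pc3: +8 =486
r70=1000110 pc3: +8 =494
r71=1000111 pc4: +16 =510
r72=1001000 pc2: +4 =514
r73=1001001 pc3: +8 =522
r74=1001010 pc3: +8 =530
r75=1001011 pc4: +16 =546
r76=1001100 pc3: +8 =554
r77=1001101 pc4: +16 =570
r78=1001110 pc4: +16 =586
r79=1001111 pc5: +32 =618
r80=1010000 pc2: +4 =622
r81=1010001 pc3: +8 =630
r82=1010010 pc3: +8 =638
r83=1010011 pc4: +16 =654
r84=1010100 pc3: +8 =662
r85=1010101 pc4: +16 =678
r86=1010110 pc4: +16 =694
r87=1010111 pc5: +32 =726
r88=1011000 pc3: +8 =734
r89=1011001 pc4: +16 =750
r90=1011010 pc4: +16 =766
r91=1011011 pc5: +32 =798
r92=1011100 pc4: +16 =814
r93=1011101 pc5: +32 =846
r94=1011110 pc5: +32 =878
r95=1011111 pc6: +64 =942
r96=1100000 pc2: +4 =946
r97=1100001 pc3: +8 =954
r98=1100010 pc3: +8 =962
r99=1100011 pc4: +16 =978
r100=1100100 pc3: +8 =986
r101=1100101 pc4: +16 =1002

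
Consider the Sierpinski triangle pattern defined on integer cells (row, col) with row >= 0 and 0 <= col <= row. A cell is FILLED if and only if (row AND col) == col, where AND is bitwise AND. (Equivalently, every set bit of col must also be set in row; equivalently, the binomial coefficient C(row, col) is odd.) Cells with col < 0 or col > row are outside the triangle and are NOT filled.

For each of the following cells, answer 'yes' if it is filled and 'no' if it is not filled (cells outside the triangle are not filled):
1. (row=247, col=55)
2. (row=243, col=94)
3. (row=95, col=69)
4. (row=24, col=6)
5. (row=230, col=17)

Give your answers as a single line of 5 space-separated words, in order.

Answer: yes no yes no no

Derivation:
(247,55): row=0b11110111, col=0b110111, row AND col = 0b110111 = 55; 55 == 55 -> filled
(243,94): row=0b11110011, col=0b1011110, row AND col = 0b1010010 = 82; 82 != 94 -> empty
(95,69): row=0b1011111, col=0b1000101, row AND col = 0b1000101 = 69; 69 == 69 -> filled
(24,6): row=0b11000, col=0b110, row AND col = 0b0 = 0; 0 != 6 -> empty
(230,17): row=0b11100110, col=0b10001, row AND col = 0b0 = 0; 0 != 17 -> empty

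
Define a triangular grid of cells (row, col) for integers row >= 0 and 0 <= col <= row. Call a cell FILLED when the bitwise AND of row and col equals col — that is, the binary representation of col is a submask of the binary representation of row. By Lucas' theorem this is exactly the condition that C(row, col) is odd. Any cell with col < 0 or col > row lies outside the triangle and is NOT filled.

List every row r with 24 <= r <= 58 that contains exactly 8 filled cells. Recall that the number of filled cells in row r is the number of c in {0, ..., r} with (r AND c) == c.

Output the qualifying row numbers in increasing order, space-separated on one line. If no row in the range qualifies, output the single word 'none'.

Answer: 25 26 28 35 37 38 41 42 44 49 50 52 56

Derivation:
Row r has 2^popcount(r) filled cells, so we need popcount(r) = log2(8) = 3.
Scan r = 24..58 and keep those with exactly 3 one-bits:
r=24=11000 popcount=2 -> skip
r=25=11001 popcount=3 -> KEEP
r=26=11010 popcount=3 -> KEEP
r=27=11011 popcount=4 -> skip
r=28=11100 popcount=3 -> KEEP
r=29=11101 popcount=4 -> skip
r=30=11110 popcount=4 -> skip
r=31=11111 popcount=5 -> skip
r=32=100000 popcount=1 -> skip
r=33=100001 popcount=2 -> skip
r=34=100010 popcount=2 -> skip
r=35=100011 popcount=3 -> KEEP
r=36=100100 popcount=2 -> skip
r=37=100101 popcount=3 -> KEEP
r=38=100110 popcount=3 -> KEEP
r=39=100111 popcount=4 -> skip
r=40=101000 popcount=2 -> skip
r=41=101001 popcount=3 -> KEEP
r=42=101010 popcount=3 -> KEEP
r=43=101011 popcount=4 -> skip
r=44=101100 popcount=3 -> KEEP
r=45=101101 popcount=4 -> skip
r=46=101110 popcount=4 -> skip
r=47=101111 popcount=5 -> skip
r=48=110000 popcount=2 -> skip
r=49=110001 popcount=3 -> KEEP
r=50=110010 popcount=3 -> KEEP
r=51=110011 popcount=4 -> skip
r=52=110100 popcount=3 -> KEEP
r=53=110101 popcount=4 -> skip
r=54=110110 popcount=4 -> skip
r=55=110111 popcount=5 -> skip
r=56=111000 popcount=3 -> KEEP
r=57=111001 popcount=4 -> skip
r=58=111010 popcount=4 -> skip
Kept rows: 25 26 28 35 37 38 41 42 44 49 50 52 56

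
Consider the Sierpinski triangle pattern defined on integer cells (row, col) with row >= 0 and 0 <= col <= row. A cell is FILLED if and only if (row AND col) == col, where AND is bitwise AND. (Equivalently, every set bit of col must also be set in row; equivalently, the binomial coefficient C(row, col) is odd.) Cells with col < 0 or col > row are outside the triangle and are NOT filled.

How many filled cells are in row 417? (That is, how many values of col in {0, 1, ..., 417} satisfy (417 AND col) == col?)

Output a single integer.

Answer: 16

Derivation:
417 in binary = 110100001
popcount(417) = number of 1-bits in 110100001 = 4
A col c satisfies (417 AND c) == c iff every set bit of c is also set in 417; each of the 4 set bits of 417 can independently be on or off in c.
count = 2^4 = 16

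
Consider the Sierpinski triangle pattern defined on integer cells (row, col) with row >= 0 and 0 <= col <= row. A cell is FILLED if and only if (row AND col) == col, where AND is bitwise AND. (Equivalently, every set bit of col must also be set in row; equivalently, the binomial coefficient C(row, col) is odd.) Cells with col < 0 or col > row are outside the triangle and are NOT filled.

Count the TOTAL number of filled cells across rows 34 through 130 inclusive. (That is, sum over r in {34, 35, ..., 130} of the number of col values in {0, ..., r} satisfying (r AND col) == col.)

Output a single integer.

Answer: 1948

Derivation:
r34=100010 pc2: +4 =4
r35=100011 pc3: +8 =12
r36=100100 pc2: +4 =16
r37=100101 pc3: +8 =24
r38=100110 pc3: +8 =32
r39=100111 pc4: +16 =48
r40=101000 pc2: +4 =52
r41=101001 pc3: +8 =60
r42=101010 pc3: +8 =68
r43=101011 pc4: +16 =84
r44=101100 pc3: +8 =92
r45=101101 pc4: +16 =108
r46=101110 pc4: +16 =124
r47=101111 pc5: +32 =156
r48=110000 pc2: +4 =160
r49=110001 pc3: +8 =168
r50=110010 pc3: +8 =176
r51=110011 pc4: +16 =192
r52=110100 pc3: +8 =200
r53=110101 pc4: +16 =216
r54=110110 pc4: +16 =232
r55=110111 pc5: +32 =264
r56=111000 pc3: +8 =272
r57=111001 pc4: +16 =288
r58=111010 pc4: +16 =304
r59=111011 pc5: +32 =336
r60=111100 pc4: +16 =352
r61=111101 pc5: +32 =384
r62=111110 pc5: +32 =416
r63=111111 pc6: +64 =480
r64=1000000 pc1: +2 =482
r65=1000001 pc2: +4 =486
r66=1000010 pc2: +4 =490
r67=1000011 pc3: +8 =498
r68=1000100 pc2: +4 =502
r69=1000101 pc3: +8 =510
r70=1000110 pc3: +8 =518
r71=1000111 pc4: +16 =534
r72=1001000 pc2: +4 =538
r73=1001001 pc3: +8 =546
r74=1001010 pc3: +8 =554
r75=1001011 pc4: +16 =570
r76=1001100 pc3: +8 =578
r77=1001101 pc4: +16 =594
r78=1001110 pc4: +16 =610
r79=1001111 pc5: +32 =642
r80=1010000 pc2: +4 =646
r81=1010001 pc3: +8 =654
r82=1010010 pc3: +8 =662
r83=1010011 pc4: +16 =678
r84=1010100 pc3: +8 =686
r85=1010101 pc4: +16 =702
r86=1010110 pc4: +16 =718
r87=1010111 pc5: +32 =750
r88=1011000 pc3: +8 =758
r89=1011001 pc4: +16 =774
r90=1011010 pc4: +16 =790
r91=1011011 pc5: +32 =822
r92=1011100 pc4: +16 =838
r93=1011101 pc5: +32 =870
r94=1011110 pc5: +32 =902
r95=1011111 pc6: +64 =966
r96=1100000 pc2: +4 =970
r97=1100001 pc3: +8 =978
r98=1100010 pc3: +8 =986
r99=1100011 pc4: +16 =1002
r100=1100100 pc3: +8 =1010
r101=1100101 pc4: +16 =1026
r102=1100110 pc4: +16 =1042
r103=1100111 pc5: +32 =1074
r104=1101000 pc3: +8 =1082
r105=1101001 pc4: +16 =1098
r106=1101010 pc4: +16 =1114
r107=1101011 pc5: +32 =1146
r108=1101100 pc4: +16 =1162
r109=1101101 pc5: +32 =1194
r110=1101110 pc5: +32 =1226
r111=1101111 pc6: +64 =1290
r112=1110000 pc3: +8 =1298
r113=1110001 pc4: +16 =1314
r114=1110010 pc4: +16 =1330
r115=1110011 pc5: +32 =1362
r116=1110100 pc4: +16 =1378
r117=1110101 pc5: +32 =1410
r118=1110110 pc5: +32 =1442
r119=1110111 pc6: +64 =1506
r120=1111000 pc4: +16 =1522
r121=1111001 pc5: +32 =1554
r122=1111010 pc5: +32 =1586
r123=1111011 pc6: +64 =1650
r124=1111100 pc5: +32 =1682
r125=1111101 pc6: +64 =1746
r126=1111110 pc6: +64 =1810
r127=1111111 pc7: +128 =1938
r128=10000000 pc1: +2 =1940
r129=10000001 pc2: +4 =1944
r130=10000010 pc2: +4 =1948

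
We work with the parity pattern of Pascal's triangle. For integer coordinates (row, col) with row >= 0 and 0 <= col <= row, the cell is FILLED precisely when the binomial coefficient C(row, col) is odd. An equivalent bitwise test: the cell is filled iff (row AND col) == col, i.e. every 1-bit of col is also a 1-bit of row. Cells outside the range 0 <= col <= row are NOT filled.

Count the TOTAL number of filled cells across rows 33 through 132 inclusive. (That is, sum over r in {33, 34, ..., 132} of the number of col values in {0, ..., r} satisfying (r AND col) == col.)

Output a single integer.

r33=100001 pc2: +4 =4
r34=100010 pc2: +4 =8
r35=100011 pc3: +8 =16
r36=100100 pc2: +4 =20
r37=100101 pc3: +8 =28
r38=100110 pc3: +8 =36
r39=100111 pc4: +16 =52
r40=101000 pc2: +4 =56
r41=101001 pc3: +8 =64
r42=101010 pc3: +8 =72
r43=101011 pc4: +16 =88
r44=101100 pc3: +8 =96
r45=101101 pc4: +16 =112
r46=101110 pc4: +16 =128
r47=101111 pc5: +32 =160
r48=110000 pc2: +4 =164
r49=110001 pc3: +8 =172
r50=110010 pc3: +8 =180
r51=110011 pc4: +16 =196
r52=110100 pc3: +8 =204
r53=110101 pc4: +16 =220
r54=110110 pc4: +16 =236
r55=110111 pc5: +32 =268
r56=111000 pc3: +8 =276
r57=111001 pc4: +16 =292
r58=111010 pc4: +16 =308
r59=111011 pc5: +32 =340
r60=111100 pc4: +16 =356
r61=111101 pc5: +32 =388
r62=111110 pc5: +32 =420
r63=111111 pc6: +64 =484
r64=1000000 pc1: +2 =486
r65=1000001 pc2: +4 =490
r66=1000010 pc2: +4 =494
r67=1000011 pc3: +8 =502
r68=1000100 pc2: +4 =506
r69=1000101 pc3: +8 =514
r70=1000110 pc3: +8 =522
r71=1000111 pc4: +16 =538
r72=1001000 pc2: +4 =542
r73=1001001 pc3: +8 =550
r74=1001010 pc3: +8 =558
r75=1001011 pc4: +16 =574
r76=1001100 pc3: +8 =582
r77=1001101 pc4: +16 =598
r78=1001110 pc4: +16 =614
r79=1001111 pc5: +32 =646
r80=1010000 pc2: +4 =650
r81=1010001 pc3: +8 =658
r82=1010010 pc3: +8 =666
r83=1010011 pc4: +16 =682
r84=1010100 pc3: +8 =690
r85=1010101 pc4: +16 =706
r86=1010110 pc4: +16 =722
r87=1010111 pc5: +32 =754
r88=1011000 pc3: +8 =762
r89=1011001 pc4: +16 =778
r90=1011010 pc4: +16 =794
r91=1011011 pc5: +32 =826
r92=1011100 pc4: +16 =842
r93=1011101 pc5: +32 =874
r94=1011110 pc5: +32 =906
r95=1011111 pc6: +64 =970
r96=1100000 pc2: +4 =974
r97=1100001 pc3: +8 =982
r98=1100010 pc3: +8 =990
r99=1100011 pc4: +16 =1006
r100=1100100 pc3: +8 =1014
r101=1100101 pc4: +16 =1030
r102=1100110 pc4: +16 =1046
r103=1100111 pc5: +32 =1078
r104=1101000 pc3: +8 =1086
r105=1101001 pc4: +16 =1102
r106=1101010 pc4: +16 =1118
r107=1101011 pc5: +32 =1150
r108=1101100 pc4: +16 =1166
r109=1101101 pc5: +32 =1198
r110=1101110 pc5: +32 =1230
r111=1101111 pc6: +64 =1294
r112=1110000 pc3: +8 =1302
r113=1110001 pc4: +16 =1318
r114=1110010 pc4: +16 =1334
r115=1110011 pc5: +32 =1366
r116=1110100 pc4: +16 =1382
r117=1110101 pc5: +32 =1414
r118=1110110 pc5: +32 =1446
r119=1110111 pc6: +64 =1510
r120=1111000 pc4: +16 =1526
r121=1111001 pc5: +32 =1558
r122=1111010 pc5: +32 =1590
r123=1111011 pc6: +64 =1654
r124=1111100 pc5: +32 =1686
r125=1111101 pc6: +64 =1750
r126=1111110 pc6: +64 =1814
r127=1111111 pc7: +128 =1942
r128=10000000 pc1: +2 =1944
r129=10000001 pc2: +4 =1948
r130=10000010 pc2: +4 =1952
r131=10000011 pc3: +8 =1960
r132=10000100 pc2: +4 =1964

Answer: 1964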